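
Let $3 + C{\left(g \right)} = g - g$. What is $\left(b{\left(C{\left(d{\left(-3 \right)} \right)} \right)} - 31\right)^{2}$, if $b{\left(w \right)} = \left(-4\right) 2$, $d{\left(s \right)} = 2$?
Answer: $1521$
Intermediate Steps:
$C{\left(g \right)} = -3$ ($C{\left(g \right)} = -3 + \left(g - g\right) = -3 + 0 = -3$)
$b{\left(w \right)} = -8$
$\left(b{\left(C{\left(d{\left(-3 \right)} \right)} \right)} - 31\right)^{2} = \left(-8 - 31\right)^{2} = \left(-39\right)^{2} = 1521$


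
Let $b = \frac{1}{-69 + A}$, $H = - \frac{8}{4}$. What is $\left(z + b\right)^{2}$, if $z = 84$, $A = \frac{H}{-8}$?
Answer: $\frac{533425216}{75625} \approx 7053.6$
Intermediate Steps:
$H = -2$ ($H = \left(-8\right) \frac{1}{4} = -2$)
$A = \frac{1}{4}$ ($A = \frac{1}{-8} \left(-2\right) = \left(- \frac{1}{8}\right) \left(-2\right) = \frac{1}{4} \approx 0.25$)
$b = - \frac{4}{275}$ ($b = \frac{1}{-69 + \frac{1}{4}} = \frac{1}{- \frac{275}{4}} = - \frac{4}{275} \approx -0.014545$)
$\left(z + b\right)^{2} = \left(84 - \frac{4}{275}\right)^{2} = \left(\frac{23096}{275}\right)^{2} = \frac{533425216}{75625}$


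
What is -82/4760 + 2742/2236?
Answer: 1608571/1330420 ≈ 1.2091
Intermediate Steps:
-82/4760 + 2742/2236 = -82*1/4760 + 2742*(1/2236) = -41/2380 + 1371/1118 = 1608571/1330420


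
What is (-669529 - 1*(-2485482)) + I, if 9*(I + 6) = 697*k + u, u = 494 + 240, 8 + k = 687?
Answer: 5605840/3 ≈ 1.8686e+6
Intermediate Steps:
k = 679 (k = -8 + 687 = 679)
u = 734
I = 157981/3 (I = -6 + (697*679 + 734)/9 = -6 + (473263 + 734)/9 = -6 + (1/9)*473997 = -6 + 157999/3 = 157981/3 ≈ 52660.)
(-669529 - 1*(-2485482)) + I = (-669529 - 1*(-2485482)) + 157981/3 = (-669529 + 2485482) + 157981/3 = 1815953 + 157981/3 = 5605840/3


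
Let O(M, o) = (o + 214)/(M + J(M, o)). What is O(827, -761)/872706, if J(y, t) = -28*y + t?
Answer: 547/20150781540 ≈ 2.7145e-8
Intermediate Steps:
J(y, t) = t - 28*y
O(M, o) = (214 + o)/(o - 27*M) (O(M, o) = (o + 214)/(M + (o - 28*M)) = (214 + o)/(o - 27*M))
O(827, -761)/872706 = ((214 - 761)/(-761 - 27*827))/872706 = (-547/(-761 - 22329))*(1/872706) = (-547/(-23090))*(1/872706) = -1/23090*(-547)*(1/872706) = (547/23090)*(1/872706) = 547/20150781540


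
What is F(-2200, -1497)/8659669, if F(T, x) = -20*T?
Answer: 44000/8659669 ≈ 0.0050810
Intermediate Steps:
F(-2200, -1497)/8659669 = -20*(-2200)/8659669 = 44000*(1/8659669) = 44000/8659669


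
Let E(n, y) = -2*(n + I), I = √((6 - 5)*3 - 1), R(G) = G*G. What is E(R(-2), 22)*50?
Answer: -400 - 100*√2 ≈ -541.42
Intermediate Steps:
R(G) = G²
I = √2 (I = √(1*3 - 1) = √(3 - 1) = √2 ≈ 1.4142)
E(n, y) = -2*n - 2*√2 (E(n, y) = -2*(n + √2) = -2*n - 2*√2)
E(R(-2), 22)*50 = (-2*(-2)² - 2*√2)*50 = (-2*4 - 2*√2)*50 = (-8 - 2*√2)*50 = -400 - 100*√2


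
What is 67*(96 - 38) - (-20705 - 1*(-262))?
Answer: 24329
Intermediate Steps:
67*(96 - 38) - (-20705 - 1*(-262)) = 67*58 - (-20705 + 262) = 3886 - 1*(-20443) = 3886 + 20443 = 24329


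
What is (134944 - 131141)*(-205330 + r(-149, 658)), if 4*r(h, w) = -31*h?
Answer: -3105913903/4 ≈ -7.7648e+8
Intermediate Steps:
r(h, w) = -31*h/4 (r(h, w) = (-31*h)/4 = -31*h/4)
(134944 - 131141)*(-205330 + r(-149, 658)) = (134944 - 131141)*(-205330 - 31/4*(-149)) = 3803*(-205330 + 4619/4) = 3803*(-816701/4) = -3105913903/4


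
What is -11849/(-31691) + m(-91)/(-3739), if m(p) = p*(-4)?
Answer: 32767887/118492649 ≈ 0.27654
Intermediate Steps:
m(p) = -4*p
-11849/(-31691) + m(-91)/(-3739) = -11849/(-31691) - 4*(-91)/(-3739) = -11849*(-1/31691) + 364*(-1/3739) = 11849/31691 - 364/3739 = 32767887/118492649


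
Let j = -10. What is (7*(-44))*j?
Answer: 3080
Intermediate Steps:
(7*(-44))*j = (7*(-44))*(-10) = -308*(-10) = 3080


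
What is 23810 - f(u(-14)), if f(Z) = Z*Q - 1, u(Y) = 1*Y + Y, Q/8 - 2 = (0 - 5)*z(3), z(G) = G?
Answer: 20899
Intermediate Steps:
Q = -104 (Q = 16 + 8*((0 - 5)*3) = 16 + 8*(-5*3) = 16 + 8*(-15) = 16 - 120 = -104)
u(Y) = 2*Y (u(Y) = Y + Y = 2*Y)
f(Z) = -1 - 104*Z (f(Z) = Z*(-104) - 1 = -104*Z - 1 = -1 - 104*Z)
23810 - f(u(-14)) = 23810 - (-1 - 208*(-14)) = 23810 - (-1 - 104*(-28)) = 23810 - (-1 + 2912) = 23810 - 1*2911 = 23810 - 2911 = 20899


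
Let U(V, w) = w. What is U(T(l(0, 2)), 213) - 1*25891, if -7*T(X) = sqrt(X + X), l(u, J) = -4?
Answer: -25678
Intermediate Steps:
T(X) = -sqrt(2)*sqrt(X)/7 (T(X) = -sqrt(X + X)/7 = -sqrt(2)*sqrt(X)/7)
U(T(l(0, 2)), 213) - 1*25891 = 213 - 1*25891 = 213 - 25891 = -25678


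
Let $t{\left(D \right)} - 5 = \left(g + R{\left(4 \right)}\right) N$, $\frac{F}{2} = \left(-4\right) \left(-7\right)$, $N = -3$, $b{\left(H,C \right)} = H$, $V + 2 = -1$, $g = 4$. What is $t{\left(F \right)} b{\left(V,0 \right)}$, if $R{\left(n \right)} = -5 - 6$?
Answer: $-78$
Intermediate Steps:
$V = -3$ ($V = -2 - 1 = -3$)
$R{\left(n \right)} = -11$ ($R{\left(n \right)} = -5 - 6 = -11$)
$F = 56$ ($F = 2 \left(\left(-4\right) \left(-7\right)\right) = 2 \cdot 28 = 56$)
$t{\left(D \right)} = 26$ ($t{\left(D \right)} = 5 + \left(4 - 11\right) \left(-3\right) = 5 - -21 = 5 + 21 = 26$)
$t{\left(F \right)} b{\left(V,0 \right)} = 26 \left(-3\right) = -78$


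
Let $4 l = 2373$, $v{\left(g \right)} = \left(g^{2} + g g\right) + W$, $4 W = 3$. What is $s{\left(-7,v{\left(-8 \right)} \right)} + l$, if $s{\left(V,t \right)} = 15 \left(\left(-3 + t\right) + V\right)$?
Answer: $\frac{4749}{2} \approx 2374.5$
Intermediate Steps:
$W = \frac{3}{4}$ ($W = \frac{1}{4} \cdot 3 = \frac{3}{4} \approx 0.75$)
$v{\left(g \right)} = \frac{3}{4} + 2 g^{2}$ ($v{\left(g \right)} = \left(g^{2} + g g\right) + \frac{3}{4} = \left(g^{2} + g^{2}\right) + \frac{3}{4} = 2 g^{2} + \frac{3}{4} = \frac{3}{4} + 2 g^{2}$)
$l = \frac{2373}{4}$ ($l = \frac{1}{4} \cdot 2373 = \frac{2373}{4} \approx 593.25$)
$s{\left(V,t \right)} = -45 + 15 V + 15 t$ ($s{\left(V,t \right)} = 15 \left(-3 + V + t\right) = -45 + 15 V + 15 t$)
$s{\left(-7,v{\left(-8 \right)} \right)} + l = \left(-45 + 15 \left(-7\right) + 15 \left(\frac{3}{4} + 2 \left(-8\right)^{2}\right)\right) + \frac{2373}{4} = \left(-45 - 105 + 15 \left(\frac{3}{4} + 2 \cdot 64\right)\right) + \frac{2373}{4} = \left(-45 - 105 + 15 \left(\frac{3}{4} + 128\right)\right) + \frac{2373}{4} = \left(-45 - 105 + 15 \cdot \frac{515}{4}\right) + \frac{2373}{4} = \left(-45 - 105 + \frac{7725}{4}\right) + \frac{2373}{4} = \frac{7125}{4} + \frac{2373}{4} = \frac{4749}{2}$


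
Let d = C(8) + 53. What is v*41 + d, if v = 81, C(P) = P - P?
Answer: 3374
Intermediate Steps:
C(P) = 0
d = 53 (d = 0 + 53 = 53)
v*41 + d = 81*41 + 53 = 3321 + 53 = 3374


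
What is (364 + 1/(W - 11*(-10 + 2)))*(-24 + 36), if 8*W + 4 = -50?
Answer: 1419648/325 ≈ 4368.1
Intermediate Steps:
W = -27/4 (W = -½ + (⅛)*(-50) = -½ - 25/4 = -27/4 ≈ -6.7500)
(364 + 1/(W - 11*(-10 + 2)))*(-24 + 36) = (364 + 1/(-27/4 - 11*(-10 + 2)))*(-24 + 36) = (364 + 1/(-27/4 - 11*(-8)))*12 = (364 + 1/(-27/4 + 88))*12 = (364 + 1/(325/4))*12 = (364 + 4/325)*12 = (118304/325)*12 = 1419648/325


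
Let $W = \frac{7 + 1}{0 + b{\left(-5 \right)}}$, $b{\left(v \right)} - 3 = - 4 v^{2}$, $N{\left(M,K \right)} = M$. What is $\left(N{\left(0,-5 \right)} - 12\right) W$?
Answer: $\frac{96}{97} \approx 0.98969$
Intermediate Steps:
$b{\left(v \right)} = 3 - 4 v^{2}$
$W = - \frac{8}{97}$ ($W = \frac{7 + 1}{0 + \left(3 - 4 \left(-5\right)^{2}\right)} = \frac{8}{0 + \left(3 - 100\right)} = \frac{8}{0 - 97} = \frac{8}{-97} = 8 \left(- \frac{1}{97}\right) = - \frac{8}{97} \approx -0.082474$)
$\left(N{\left(0,-5 \right)} - 12\right) W = \left(0 - 12\right) \left(- \frac{8}{97}\right) = \left(-12\right) \left(- \frac{8}{97}\right) = \frac{96}{97}$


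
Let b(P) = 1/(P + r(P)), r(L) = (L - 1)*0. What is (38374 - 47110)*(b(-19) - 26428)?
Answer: 4386633888/19 ≈ 2.3088e+8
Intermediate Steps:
r(L) = 0 (r(L) = (-1 + L)*0 = 0)
b(P) = 1/P (b(P) = 1/(P + 0) = 1/P)
(38374 - 47110)*(b(-19) - 26428) = (38374 - 47110)*(1/(-19) - 26428) = -8736*(-1/19 - 26428) = -8736*(-502133/19) = 4386633888/19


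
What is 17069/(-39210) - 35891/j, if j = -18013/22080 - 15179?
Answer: 25351854894823/13142028756930 ≈ 1.9291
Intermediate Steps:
j = -335170333/22080 (j = -18013*1/22080 - 15179 = -18013/22080 - 15179 = -335170333/22080 ≈ -15180.)
17069/(-39210) - 35891/j = 17069/(-39210) - 35891/(-335170333/22080) = 17069*(-1/39210) - 35891*(-22080/335170333) = -17069/39210 + 792473280/335170333 = 25351854894823/13142028756930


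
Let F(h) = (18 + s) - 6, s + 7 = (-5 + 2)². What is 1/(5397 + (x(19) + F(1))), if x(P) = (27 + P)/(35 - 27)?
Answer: 4/21667 ≈ 0.00018461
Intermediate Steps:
x(P) = 27/8 + P/8 (x(P) = (27 + P)/8 = (27 + P)*(⅛) = 27/8 + P/8)
s = 2 (s = -7 + (-5 + 2)² = -7 + (-3)² = -7 + 9 = 2)
F(h) = 14 (F(h) = (18 + 2) - 6 = 20 - 6 = 14)
1/(5397 + (x(19) + F(1))) = 1/(5397 + ((27/8 + (⅛)*19) + 14)) = 1/(5397 + ((27/8 + 19/8) + 14)) = 1/(5397 + (23/4 + 14)) = 1/(5397 + 79/4) = 1/(21667/4) = 4/21667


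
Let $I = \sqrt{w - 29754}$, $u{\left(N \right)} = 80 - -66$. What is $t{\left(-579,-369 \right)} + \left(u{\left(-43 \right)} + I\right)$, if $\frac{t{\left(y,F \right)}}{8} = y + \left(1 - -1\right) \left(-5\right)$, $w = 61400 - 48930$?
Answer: $-4566 + 2 i \sqrt{4321} \approx -4566.0 + 131.47 i$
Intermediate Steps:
$u{\left(N \right)} = 146$ ($u{\left(N \right)} = 80 + 66 = 146$)
$w = 12470$
$t{\left(y,F \right)} = -80 + 8 y$ ($t{\left(y,F \right)} = 8 \left(y + \left(1 - -1\right) \left(-5\right)\right) = 8 \left(y + \left(1 + 1\right) \left(-5\right)\right) = 8 \left(y + 2 \left(-5\right)\right) = 8 \left(y - 10\right) = 8 \left(-10 + y\right) = -80 + 8 y$)
$I = 2 i \sqrt{4321}$ ($I = \sqrt{12470 - 29754} = \sqrt{-17284} = 2 i \sqrt{4321} \approx 131.47 i$)
$t{\left(-579,-369 \right)} + \left(u{\left(-43 \right)} + I\right) = \left(-80 + 8 \left(-579\right)\right) + \left(146 + 2 i \sqrt{4321}\right) = \left(-80 - 4632\right) + \left(146 + 2 i \sqrt{4321}\right) = -4712 + \left(146 + 2 i \sqrt{4321}\right) = -4566 + 2 i \sqrt{4321}$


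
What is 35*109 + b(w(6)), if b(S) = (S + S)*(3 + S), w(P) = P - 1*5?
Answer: 3823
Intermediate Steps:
w(P) = -5 + P (w(P) = P - 5 = -5 + P)
b(S) = 2*S*(3 + S) (b(S) = (2*S)*(3 + S) = 2*S*(3 + S))
35*109 + b(w(6)) = 35*109 + 2*(-5 + 6)*(3 + (-5 + 6)) = 3815 + 2*1*(3 + 1) = 3815 + 2*1*4 = 3815 + 8 = 3823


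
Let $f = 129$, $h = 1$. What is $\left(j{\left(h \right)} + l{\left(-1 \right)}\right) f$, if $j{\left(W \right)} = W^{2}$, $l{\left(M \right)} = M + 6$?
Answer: $774$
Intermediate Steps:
$l{\left(M \right)} = 6 + M$
$\left(j{\left(h \right)} + l{\left(-1 \right)}\right) f = \left(1^{2} + \left(6 - 1\right)\right) 129 = \left(1 + 5\right) 129 = 6 \cdot 129 = 774$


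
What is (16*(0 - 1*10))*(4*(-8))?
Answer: 5120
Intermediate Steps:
(16*(0 - 1*10))*(4*(-8)) = (16*(0 - 10))*(-32) = (16*(-10))*(-32) = -160*(-32) = 5120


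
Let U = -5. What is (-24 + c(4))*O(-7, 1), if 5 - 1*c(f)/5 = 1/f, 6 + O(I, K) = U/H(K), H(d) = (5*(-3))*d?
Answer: 17/12 ≈ 1.4167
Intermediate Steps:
H(d) = -15*d
O(I, K) = -6 + 1/(3*K) (O(I, K) = -6 - 5*(-1/(15*K)) = -6 - (-1)/(3*K) = -6 + 1/(3*K))
c(f) = 25 - 5/f
(-24 + c(4))*O(-7, 1) = (-24 + (25 - 5/4))*(-6 + (⅓)/1) = (-24 + (25 - 5*¼))*(-6 + (⅓)*1) = (-24 + (25 - 5/4))*(-6 + ⅓) = (-24 + 95/4)*(-17/3) = -¼*(-17/3) = 17/12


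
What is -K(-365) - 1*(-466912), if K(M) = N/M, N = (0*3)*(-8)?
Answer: 466912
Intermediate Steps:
N = 0 (N = 0*(-8) = 0)
K(M) = 0 (K(M) = 0/M = 0)
-K(-365) - 1*(-466912) = -1*0 - 1*(-466912) = 0 + 466912 = 466912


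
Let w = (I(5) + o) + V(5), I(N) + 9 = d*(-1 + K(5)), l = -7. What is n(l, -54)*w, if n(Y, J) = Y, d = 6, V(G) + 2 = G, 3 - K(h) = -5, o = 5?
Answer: -287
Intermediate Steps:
K(h) = 8 (K(h) = 3 - 1*(-5) = 3 + 5 = 8)
V(G) = -2 + G
I(N) = 33 (I(N) = -9 + 6*(-1 + 8) = -9 + 6*7 = -9 + 42 = 33)
w = 41 (w = (33 + 5) + (-2 + 5) = 38 + 3 = 41)
n(l, -54)*w = -7*41 = -287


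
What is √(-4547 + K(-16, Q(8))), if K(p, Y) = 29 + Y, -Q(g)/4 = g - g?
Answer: 3*I*√502 ≈ 67.216*I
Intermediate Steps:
Q(g) = 0 (Q(g) = -4*(g - g) = -4*0 = 0)
√(-4547 + K(-16, Q(8))) = √(-4547 + (29 + 0)) = √(-4547 + 29) = √(-4518) = 3*I*√502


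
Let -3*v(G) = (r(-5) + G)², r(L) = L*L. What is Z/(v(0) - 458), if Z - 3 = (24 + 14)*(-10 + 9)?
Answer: 105/1999 ≈ 0.052526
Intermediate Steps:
r(L) = L²
v(G) = -(25 + G)²/3 (v(G) = -((-5)² + G)²/3 = -(25 + G)²/3)
Z = -35 (Z = 3 + (24 + 14)*(-10 + 9) = 3 + 38*(-1) = 3 - 38 = -35)
Z/(v(0) - 458) = -35/(-(25 + 0)²/3 - 458) = -35/(-⅓*25² - 458) = -35/(-⅓*625 - 458) = -35/(-625/3 - 458) = -35/(-1999/3) = -3/1999*(-35) = 105/1999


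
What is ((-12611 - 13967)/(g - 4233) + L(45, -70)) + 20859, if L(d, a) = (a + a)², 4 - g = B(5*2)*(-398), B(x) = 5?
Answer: 90614279/2239 ≈ 40471.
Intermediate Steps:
g = 1994 (g = 4 - 5*(-398) = 4 - 1*(-1990) = 4 + 1990 = 1994)
L(d, a) = 4*a² (L(d, a) = (2*a)² = 4*a²)
((-12611 - 13967)/(g - 4233) + L(45, -70)) + 20859 = ((-12611 - 13967)/(1994 - 4233) + 4*(-70)²) + 20859 = (-26578/(-2239) + 4*4900) + 20859 = (-26578*(-1/2239) + 19600) + 20859 = (26578/2239 + 19600) + 20859 = 43910978/2239 + 20859 = 90614279/2239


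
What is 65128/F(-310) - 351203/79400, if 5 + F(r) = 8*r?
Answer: -172682933/5637400 ≈ -30.632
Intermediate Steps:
F(r) = -5 + 8*r
65128/F(-310) - 351203/79400 = 65128/(-5 + 8*(-310)) - 351203/79400 = 65128/(-5 - 2480) - 351203*1/79400 = 65128/(-2485) - 351203/79400 = 65128*(-1/2485) - 351203/79400 = -9304/355 - 351203/79400 = -172682933/5637400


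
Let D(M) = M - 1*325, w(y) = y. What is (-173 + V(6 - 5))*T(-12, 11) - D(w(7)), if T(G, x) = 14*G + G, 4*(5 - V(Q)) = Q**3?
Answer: 30603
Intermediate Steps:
D(M) = -325 + M (D(M) = M - 325 = -325 + M)
V(Q) = 5 - Q**3/4
T(G, x) = 15*G
(-173 + V(6 - 5))*T(-12, 11) - D(w(7)) = (-173 + (5 - (6 - 5)**3/4))*(15*(-12)) - (-325 + 7) = (-173 + (5 - 1/4*1**3))*(-180) - 1*(-318) = (-173 + (5 - 1/4*1))*(-180) + 318 = (-173 + (5 - 1/4))*(-180) + 318 = (-173 + 19/4)*(-180) + 318 = -673/4*(-180) + 318 = 30285 + 318 = 30603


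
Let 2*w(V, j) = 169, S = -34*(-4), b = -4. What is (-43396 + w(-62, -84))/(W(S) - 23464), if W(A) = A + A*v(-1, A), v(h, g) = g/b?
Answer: 86623/55904 ≈ 1.5495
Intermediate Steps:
v(h, g) = -g/4 (v(h, g) = g/(-4) = g*(-¼) = -g/4)
S = 136
w(V, j) = 169/2 (w(V, j) = (½)*169 = 169/2)
W(A) = A - A²/4 (W(A) = A + A*(-A/4) = A - A²/4)
(-43396 + w(-62, -84))/(W(S) - 23464) = (-43396 + 169/2)/((¼)*136*(4 - 1*136) - 23464) = -86623/(2*((¼)*136*(4 - 136) - 23464)) = -86623/(2*((¼)*136*(-132) - 23464)) = -86623/(2*(-4488 - 23464)) = -86623/2/(-27952) = -86623/2*(-1/27952) = 86623/55904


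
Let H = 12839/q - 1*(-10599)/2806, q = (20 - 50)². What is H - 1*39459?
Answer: -49802096633/1262700 ≈ -39441.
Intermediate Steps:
q = 900 (q = (-30)² = 900)
H = 22782667/1262700 (H = 12839/900 - 1*(-10599)/2806 = 12839*(1/900) + 10599*(1/2806) = 12839/900 + 10599/2806 = 22782667/1262700 ≈ 18.043)
H - 1*39459 = 22782667/1262700 - 1*39459 = 22782667/1262700 - 39459 = -49802096633/1262700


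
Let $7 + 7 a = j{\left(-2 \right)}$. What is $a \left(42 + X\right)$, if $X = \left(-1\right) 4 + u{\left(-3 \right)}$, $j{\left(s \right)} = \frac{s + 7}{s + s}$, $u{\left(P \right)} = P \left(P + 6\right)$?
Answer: $- \frac{957}{28} \approx -34.179$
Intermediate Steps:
$u{\left(P \right)} = P \left(6 + P\right)$
$j{\left(s \right)} = \frac{7 + s}{2 s}$
$a = - \frac{33}{28}$ ($a = -1 + \frac{\frac{1}{2} \frac{1}{-2} \left(7 - 2\right)}{7} = -1 + \frac{\frac{1}{2} \left(- \frac{1}{2}\right) 5}{7} = -1 + \frac{1}{7} \left(- \frac{5}{4}\right) = -1 - \frac{5}{28} = - \frac{33}{28} \approx -1.1786$)
$X = -13$ ($X = \left(-1\right) 4 - 3 \left(6 - 3\right) = -4 - 9 = -13$)
$a \left(42 + X\right) = - \frac{33 \left(42 - 13\right)}{28} = \left(- \frac{33}{28}\right) 29 = - \frac{957}{28}$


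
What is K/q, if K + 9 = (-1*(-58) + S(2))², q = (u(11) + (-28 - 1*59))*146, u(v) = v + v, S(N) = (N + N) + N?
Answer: -4087/9490 ≈ -0.43066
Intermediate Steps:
S(N) = 3*N (S(N) = 2*N + N = 3*N)
u(v) = 2*v
q = -9490 (q = (2*11 + (-28 - 1*59))*146 = (22 + (-28 - 59))*146 = (22 - 87)*146 = -65*146 = -9490)
K = 4087 (K = -9 + (-1*(-58) + 3*2)² = -9 + (58 + 6)² = -9 + 64² = -9 + 4096 = 4087)
K/q = 4087/(-9490) = 4087*(-1/9490) = -4087/9490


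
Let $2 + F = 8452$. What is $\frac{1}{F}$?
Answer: $\frac{1}{8450} \approx 0.00011834$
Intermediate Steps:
$F = 8450$ ($F = -2 + 8452 = 8450$)
$\frac{1}{F} = \frac{1}{8450}$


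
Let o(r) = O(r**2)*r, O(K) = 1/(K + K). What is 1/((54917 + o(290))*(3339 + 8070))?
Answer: 580/363397882149 ≈ 1.5960e-9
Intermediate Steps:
O(K) = 1/(2*K)
o(r) = 1/(2*r) (o(r) = (1/(2*(r**2)))*r = (1/(2*r**2))*r = 1/(2*r))
1/((54917 + o(290))*(3339 + 8070)) = 1/((54917 + (1/2)/290)*(3339 + 8070)) = 1/((54917 + (1/2)*(1/290))*11409) = (1/11409)/(54917 + 1/580) = (1/11409)/(31851861/580) = (580/31851861)*(1/11409) = 580/363397882149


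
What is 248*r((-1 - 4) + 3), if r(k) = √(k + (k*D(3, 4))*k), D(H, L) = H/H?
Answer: 248*√2 ≈ 350.73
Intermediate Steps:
D(H, L) = 1
r(k) = √(k + k²) (r(k) = √(k + (k*1)*k) = √(k + k*k) = √(k + k²))
248*r((-1 - 4) + 3) = 248*√(((-1 - 4) + 3)*(1 + ((-1 - 4) + 3))) = 248*√((-5 + 3)*(1 + (-5 + 3))) = 248*√(-2*(1 - 2)) = 248*√(-2*(-1)) = 248*√2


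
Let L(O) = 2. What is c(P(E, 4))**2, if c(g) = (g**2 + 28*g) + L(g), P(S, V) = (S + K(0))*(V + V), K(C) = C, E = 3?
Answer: 1562500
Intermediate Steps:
P(S, V) = 2*S*V (P(S, V) = (S + 0)*(V + V) = S*(2*V) = 2*S*V)
c(g) = 2 + g**2 + 28*g (c(g) = (g**2 + 28*g) + 2 = 2 + g**2 + 28*g)
c(P(E, 4))**2 = (2 + (2*3*4)**2 + 28*(2*3*4))**2 = (2 + 24**2 + 28*24)**2 = (2 + 576 + 672)**2 = 1250**2 = 1562500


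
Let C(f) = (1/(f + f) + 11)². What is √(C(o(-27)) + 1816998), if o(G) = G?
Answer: √5298717817/54 ≈ 1348.0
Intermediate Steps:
C(f) = (11 + 1/(2*f))² (C(f) = (1/(2*f) + 11)² = (11 + 1/(2*f))²)
√(C(o(-27)) + 1816998) = √((¼)*(1 + 22*(-27))²/(-27)² + 1816998) = √((¼)*(1/729)*(1 - 594)² + 1816998) = √((¼)*(1/729)*(-593)² + 1816998) = √((¼)*(1/729)*351649 + 1816998) = √(351649/2916 + 1816998) = √(5298717817/2916) = √5298717817/54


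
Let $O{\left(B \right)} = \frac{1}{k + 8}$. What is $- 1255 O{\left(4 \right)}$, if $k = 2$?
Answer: $- \frac{251}{2} \approx -125.5$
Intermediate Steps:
$O{\left(B \right)} = \frac{1}{10}$ ($O{\left(B \right)} = \frac{1}{2 + 8} = \frac{1}{10}$)
$- 1255 O{\left(4 \right)} = \left(-1255\right) \frac{1}{10} = - \frac{251}{2}$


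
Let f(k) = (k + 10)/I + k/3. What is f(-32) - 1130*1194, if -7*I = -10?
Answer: -20238691/15 ≈ -1.3492e+6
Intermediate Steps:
I = 10/7 (I = -⅐*(-10) = 10/7 ≈ 1.4286)
f(k) = 7 + 31*k/30 (f(k) = (k + 10)/(10/7) + k/3 = (10 + k)*(7/10) + k*(⅓) = (7 + 7*k/10) + k/3 = 7 + 31*k/30)
f(-32) - 1130*1194 = (7 + (31/30)*(-32)) - 1130*1194 = (7 - 496/15) - 1349220 = -391/15 - 1349220 = -20238691/15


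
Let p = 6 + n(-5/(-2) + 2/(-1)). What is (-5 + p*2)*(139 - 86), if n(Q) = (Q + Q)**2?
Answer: 477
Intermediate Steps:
n(Q) = 4*Q**2 (n(Q) = (2*Q)**2 = 4*Q**2)
p = 7 (p = 6 + 4*(-5/(-2) + 2/(-1))**2 = 6 + 4*(-5*(-1/2) + 2*(-1))**2 = 6 + 4*(5/2 - 2)**2 = 6 + 4*(1/2)**2 = 6 + 4*(1/4) = 6 + 1 = 7)
(-5 + p*2)*(139 - 86) = (-5 + 7*2)*(139 - 86) = (-5 + 14)*53 = 9*53 = 477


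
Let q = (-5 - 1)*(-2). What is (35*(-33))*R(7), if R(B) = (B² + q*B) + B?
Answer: -161700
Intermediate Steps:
q = 12 (q = -6*(-2) = 12)
R(B) = B² + 13*B (R(B) = (B² + 12*B) + B = B² + 13*B)
(35*(-33))*R(7) = (35*(-33))*(7*(13 + 7)) = -8085*20 = -1155*140 = -161700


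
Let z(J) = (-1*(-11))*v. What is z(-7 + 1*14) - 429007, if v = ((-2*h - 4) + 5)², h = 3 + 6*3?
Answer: -410516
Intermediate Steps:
h = 21 (h = 3 + 18 = 21)
v = 1681 (v = ((-2*21 - 4) + 5)² = ((-42 - 4) + 5)² = (-46 + 5)² = (-41)² = 1681)
z(J) = 18491 (z(J) = -1*(-11)*1681 = 11*1681 = 18491)
z(-7 + 1*14) - 429007 = 18491 - 429007 = -410516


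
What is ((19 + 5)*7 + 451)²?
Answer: 383161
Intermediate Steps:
((19 + 5)*7 + 451)² = (24*7 + 451)² = (168 + 451)² = 619² = 383161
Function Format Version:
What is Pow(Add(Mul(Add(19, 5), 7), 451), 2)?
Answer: 383161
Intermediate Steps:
Pow(Add(Mul(Add(19, 5), 7), 451), 2) = Pow(Add(Mul(24, 7), 451), 2) = Pow(Add(168, 451), 2) = Pow(619, 2) = 383161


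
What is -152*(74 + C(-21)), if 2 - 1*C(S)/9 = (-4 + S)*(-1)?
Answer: 20216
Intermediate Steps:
C(S) = -18 + 9*S (C(S) = 18 - 9*(-4 + S)*(-1) = 18 - 9*(4 - S) = 18 + (-36 + 9*S) = -18 + 9*S)
-152*(74 + C(-21)) = -152*(74 + (-18 + 9*(-21))) = -152*(74 + (-18 - 189)) = -152*(74 - 207) = -152*(-133) = 20216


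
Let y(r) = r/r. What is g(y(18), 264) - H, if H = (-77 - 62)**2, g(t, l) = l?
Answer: -19057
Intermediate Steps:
y(r) = 1
H = 19321 (H = (-139)**2 = 19321)
g(y(18), 264) - H = 264 - 1*19321 = 264 - 19321 = -19057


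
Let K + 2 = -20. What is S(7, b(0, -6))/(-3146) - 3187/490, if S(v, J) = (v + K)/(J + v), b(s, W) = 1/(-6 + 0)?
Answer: -205517141/31601570 ≈ -6.5034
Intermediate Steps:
K = -22 (K = -2 - 20 = -22)
b(s, W) = -⅙ (b(s, W) = 1/(-6) = -⅙)
S(v, J) = (-22 + v)/(J + v) (S(v, J) = (v - 22)/(J + v) = (-22 + v)/(J + v))
S(7, b(0, -6))/(-3146) - 3187/490 = ((-22 + 7)/(-⅙ + 7))/(-3146) - 3187/490 = (-15/(41/6))*(-1/3146) - 3187*1/490 = ((6/41)*(-15))*(-1/3146) - 3187/490 = -90/41*(-1/3146) - 3187/490 = 45/64493 - 3187/490 = -205517141/31601570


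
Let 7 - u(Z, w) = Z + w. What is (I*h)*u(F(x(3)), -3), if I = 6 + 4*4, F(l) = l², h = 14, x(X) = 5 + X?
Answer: -16632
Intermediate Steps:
u(Z, w) = 7 - Z - w (u(Z, w) = 7 - (Z + w) = 7 + (-Z - w) = 7 - Z - w)
I = 22 (I = 6 + 16 = 22)
(I*h)*u(F(x(3)), -3) = (22*14)*(7 - (5 + 3)² - 1*(-3)) = 308*(7 - 1*8² + 3) = 308*(7 - 1*64 + 3) = 308*(7 - 64 + 3) = 308*(-54) = -16632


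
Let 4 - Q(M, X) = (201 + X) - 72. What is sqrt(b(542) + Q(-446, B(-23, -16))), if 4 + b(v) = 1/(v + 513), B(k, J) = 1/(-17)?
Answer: I*sqrt(41475458705)/17935 ≈ 11.355*I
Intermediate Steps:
B(k, J) = -1/17
Q(M, X) = -125 - X (Q(M, X) = 4 - ((201 + X) - 72) = 4 - (129 + X) = 4 + (-129 - X) = -125 - X)
b(v) = -4 + 1/(513 + v) (b(v) = -4 + 1/(v + 513) = -4 + 1/(513 + v))
sqrt(b(542) + Q(-446, B(-23, -16))) = sqrt((-2051 - 4*542)/(513 + 542) + (-125 - 1*(-1/17))) = sqrt((-2051 - 2168)/1055 + (-125 + 1/17)) = sqrt((1/1055)*(-4219) - 2124/17) = sqrt(-4219/1055 - 2124/17) = sqrt(-2312543/17935) = I*sqrt(41475458705)/17935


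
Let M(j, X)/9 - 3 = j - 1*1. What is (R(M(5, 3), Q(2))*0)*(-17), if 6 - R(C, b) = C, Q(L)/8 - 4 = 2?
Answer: 0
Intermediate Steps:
Q(L) = 48 (Q(L) = 32 + 8*2 = 32 + 16 = 48)
M(j, X) = 18 + 9*j (M(j, X) = 27 + 9*(j - 1*1) = 27 + 9*(j - 1) = 27 + 9*(-1 + j) = 27 + (-9 + 9*j) = 18 + 9*j)
R(C, b) = 6 - C
(R(M(5, 3), Q(2))*0)*(-17) = ((6 - (18 + 9*5))*0)*(-17) = ((6 - (18 + 45))*0)*(-17) = ((6 - 1*63)*0)*(-17) = ((6 - 63)*0)*(-17) = -57*0*(-17) = 0*(-17) = 0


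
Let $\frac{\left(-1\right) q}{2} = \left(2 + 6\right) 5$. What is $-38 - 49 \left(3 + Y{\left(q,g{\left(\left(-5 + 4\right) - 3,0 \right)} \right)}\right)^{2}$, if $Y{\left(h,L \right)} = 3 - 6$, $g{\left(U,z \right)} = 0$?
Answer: $-38$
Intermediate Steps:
$q = -80$ ($q = - 2 \left(2 + 6\right) 5 = - 2 \cdot 8 \cdot 5 = \left(-2\right) 40 = -80$)
$Y{\left(h,L \right)} = -3$ ($Y{\left(h,L \right)} = 3 - 6 = -3$)
$-38 - 49 \left(3 + Y{\left(q,g{\left(\left(-5 + 4\right) - 3,0 \right)} \right)}\right)^{2} = -38 - 49 \left(3 - 3\right)^{2} = -38 - 49 \cdot 0^{2} = -38 - 0 = -38 + 0 = -38$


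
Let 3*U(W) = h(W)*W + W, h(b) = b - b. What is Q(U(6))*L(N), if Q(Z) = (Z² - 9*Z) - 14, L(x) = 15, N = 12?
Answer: -420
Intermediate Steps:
h(b) = 0
U(W) = W/3 (U(W) = (0*W + W)/3 = (0 + W)/3 = W/3)
Q(Z) = -14 + Z² - 9*Z
Q(U(6))*L(N) = (-14 + ((⅓)*6)² - 3*6)*15 = (-14 + 2² - 9*2)*15 = (-14 + 4 - 18)*15 = -28*15 = -420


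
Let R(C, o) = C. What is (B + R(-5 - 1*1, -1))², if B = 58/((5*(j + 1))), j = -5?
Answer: 7921/100 ≈ 79.210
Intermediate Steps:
B = -29/10 (B = 58/((5*(-5 + 1))) = 58/((5*(-4))) = 58/(-20) = 58*(-1/20) = -29/10 ≈ -2.9000)
(B + R(-5 - 1*1, -1))² = (-29/10 + (-5 - 1*1))² = (-29/10 + (-5 - 1))² = (-29/10 - 6)² = (-89/10)² = 7921/100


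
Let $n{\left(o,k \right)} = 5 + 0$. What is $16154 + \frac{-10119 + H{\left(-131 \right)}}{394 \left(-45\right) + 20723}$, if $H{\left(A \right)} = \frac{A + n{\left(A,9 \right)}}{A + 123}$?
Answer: $\frac{193355275}{11972} \approx 16151.0$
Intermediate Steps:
$n{\left(o,k \right)} = 5$
$H{\left(A \right)} = \frac{5 + A}{123 + A}$ ($H{\left(A \right)} = \frac{A + 5}{A + 123} = \frac{5 + A}{123 + A}$)
$16154 + \frac{-10119 + H{\left(-131 \right)}}{394 \left(-45\right) + 20723} = 16154 + \frac{-10119 + \frac{5 - 131}{123 - 131}}{394 \left(-45\right) + 20723} = 16154 + \frac{-10119 + \frac{1}{-8} \left(-126\right)}{-17730 + 20723} = 16154 + \frac{-10119 - - \frac{63}{4}}{2993} = 16154 + \left(-10119 + \frac{63}{4}\right) \frac{1}{2993} = 16154 - \frac{40413}{11972} = \frac{193355275}{11972}$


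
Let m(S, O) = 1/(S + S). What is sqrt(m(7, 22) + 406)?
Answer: sqrt(79590)/14 ≈ 20.151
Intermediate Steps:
m(S, O) = 1/(2*S)
sqrt(m(7, 22) + 406) = sqrt((1/2)/7 + 406) = sqrt((1/2)*(1/7) + 406) = sqrt(1/14 + 406) = sqrt(5685/14) = sqrt(79590)/14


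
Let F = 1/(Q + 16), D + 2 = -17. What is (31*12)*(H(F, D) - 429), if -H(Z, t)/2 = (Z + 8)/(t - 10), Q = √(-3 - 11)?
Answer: 372*(-12425*√14 + 198798*I)/(29*(√14 - 16*I)) ≈ -1.5938e+5 - 0.35553*I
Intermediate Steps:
D = -19 (D = -2 - 17 = -19)
Q = I*√14 (Q = √(-14) = I*√14 ≈ 3.7417*I)
F = 1/(16 + I*√14) (F = 1/(I*√14 + 16) = 1/(16 + I*√14) ≈ 0.059259 - 0.013858*I)
H(Z, t) = -2*(8 + Z)/(-10 + t) (H(Z, t) = -2*(Z + 8)/(t - 10) = -2*(8 + Z)/(-10 + t))
(31*12)*(H(F, D) - 429) = (31*12)*(2*(-8 - (8/135 - I*√14/270))/(-10 - 19) - 429) = 372*(2*(-8 + (-8/135 + I*√14/270))/(-29) - 429) = 372*(2*(-1/29)*(-1088/135 + I*√14/270) - 429) = 372*((2176/3915 - I*√14/3915) - 429) = 372*(-1677359/3915 - I*√14/3915) = -207992516/1305 - 124*I*√14/1305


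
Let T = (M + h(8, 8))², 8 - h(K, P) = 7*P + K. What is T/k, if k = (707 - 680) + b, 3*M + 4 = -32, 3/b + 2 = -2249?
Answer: 5204312/30387 ≈ 171.27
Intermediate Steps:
b = -3/2251 (b = 3/(-2 - 2249) = 3/(-2251) = 3*(-1/2251) = -3/2251 ≈ -0.0013327)
h(K, P) = 8 - K - 7*P (h(K, P) = 8 - (7*P + K) = 8 - (K + 7*P) = 8 + (-K - 7*P) = 8 - K - 7*P)
M = -12 (M = -4/3 + (⅓)*(-32) = -4/3 - 32/3 = -12)
k = 60774/2251 (k = (707 - 680) - 3/2251 = 27 - 3/2251 = 60774/2251 ≈ 26.999)
T = 4624 (T = (-12 + (8 - 1*8 - 7*8))² = (-12 + (8 - 8 - 56))² = (-12 - 56)² = (-68)² = 4624)
T/k = 4624/(60774/2251) = 4624*(2251/60774) = 5204312/30387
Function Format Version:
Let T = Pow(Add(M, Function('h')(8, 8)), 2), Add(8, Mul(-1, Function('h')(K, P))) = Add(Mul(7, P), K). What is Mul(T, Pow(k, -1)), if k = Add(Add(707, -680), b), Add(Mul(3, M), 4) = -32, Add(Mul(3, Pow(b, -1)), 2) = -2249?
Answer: Rational(5204312, 30387) ≈ 171.27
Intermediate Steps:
b = Rational(-3, 2251) (b = Mul(3, Pow(Add(-2, -2249), -1)) = Mul(3, Pow(-2251, -1)) = Mul(3, Rational(-1, 2251)) = Rational(-3, 2251) ≈ -0.0013327)
Function('h')(K, P) = Add(8, Mul(-1, K), Mul(-7, P)) (Function('h')(K, P) = Add(8, Mul(-1, Add(Mul(7, P), K))) = Add(8, Mul(-1, Add(K, Mul(7, P)))) = Add(8, Add(Mul(-1, K), Mul(-7, P))) = Add(8, Mul(-1, K), Mul(-7, P)))
M = -12 (M = Add(Rational(-4, 3), Mul(Rational(1, 3), -32)) = Add(Rational(-4, 3), Rational(-32, 3)) = -12)
k = Rational(60774, 2251) (k = Add(Add(707, -680), Rational(-3, 2251)) = Add(27, Rational(-3, 2251)) = Rational(60774, 2251) ≈ 26.999)
T = 4624 (T = Pow(Add(-12, Add(8, Mul(-1, 8), Mul(-7, 8))), 2) = Pow(Add(-12, Add(8, -8, -56)), 2) = Pow(Add(-12, -56), 2) = Pow(-68, 2) = 4624)
Mul(T, Pow(k, -1)) = Mul(4624, Pow(Rational(60774, 2251), -1)) = Mul(4624, Rational(2251, 60774)) = Rational(5204312, 30387)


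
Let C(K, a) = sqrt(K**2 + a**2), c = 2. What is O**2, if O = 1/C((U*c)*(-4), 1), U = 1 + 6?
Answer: 1/3137 ≈ 0.00031878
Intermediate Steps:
U = 7
O = sqrt(3137)/3137 (O = 1/(sqrt(((7*2)*(-4))**2 + 1**2)) = 1/(sqrt((14*(-4))**2 + 1)) = 1/(sqrt((-56)**2 + 1)) = 1/(sqrt(3136 + 1)) = 1/(sqrt(3137)) = sqrt(3137)/3137 ≈ 0.017854)
O**2 = (sqrt(3137)/3137)**2 = 1/3137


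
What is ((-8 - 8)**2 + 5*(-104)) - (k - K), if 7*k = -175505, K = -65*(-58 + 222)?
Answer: 99037/7 ≈ 14148.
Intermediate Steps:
K = -10660 (K = -65*164 = -10660)
k = -175505/7 (k = (1/7)*(-175505) = -175505/7 ≈ -25072.)
((-8 - 8)**2 + 5*(-104)) - (k - K) = ((-8 - 8)**2 + 5*(-104)) - (-175505/7 - 1*(-10660)) = ((-16)**2 - 520) - (-175505/7 + 10660) = (256 - 520) - 1*(-100885/7) = -264 + 100885/7 = 99037/7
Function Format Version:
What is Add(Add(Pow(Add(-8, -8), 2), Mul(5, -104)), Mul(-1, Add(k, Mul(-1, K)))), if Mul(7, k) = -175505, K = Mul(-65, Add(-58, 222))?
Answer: Rational(99037, 7) ≈ 14148.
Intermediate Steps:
K = -10660 (K = Mul(-65, 164) = -10660)
k = Rational(-175505, 7) (k = Mul(Rational(1, 7), -175505) = Rational(-175505, 7) ≈ -25072.)
Add(Add(Pow(Add(-8, -8), 2), Mul(5, -104)), Mul(-1, Add(k, Mul(-1, K)))) = Add(Add(Pow(Add(-8, -8), 2), Mul(5, -104)), Mul(-1, Add(Rational(-175505, 7), Mul(-1, -10660)))) = Add(Add(Pow(-16, 2), -520), Mul(-1, Add(Rational(-175505, 7), 10660))) = Add(Add(256, -520), Mul(-1, Rational(-100885, 7))) = Add(-264, Rational(100885, 7)) = Rational(99037, 7)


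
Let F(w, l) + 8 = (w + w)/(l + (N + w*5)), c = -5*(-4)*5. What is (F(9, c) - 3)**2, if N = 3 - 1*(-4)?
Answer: 683929/5776 ≈ 118.41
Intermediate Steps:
N = 7 (N = 3 + 4 = 7)
c = 100 (c = 20*5 = 100)
F(w, l) = -8 + 2*w/(7 + l + 5*w) (F(w, l) = -8 + (w + w)/(l + (7 + w*5)) = -8 + (2*w)/(l + (7 + 5*w)) = -8 + (2*w)/(7 + l + 5*w) = -8 + 2*w/(7 + l + 5*w))
(F(9, c) - 3)**2 = (2*(-28 - 19*9 - 4*100)/(7 + 100 + 5*9) - 3)**2 = (2*(-28 - 171 - 400)/(7 + 100 + 45) - 3)**2 = (2*(-599)/152 - 3)**2 = (2*(1/152)*(-599) - 3)**2 = (-599/76 - 3)**2 = (-827/76)**2 = 683929/5776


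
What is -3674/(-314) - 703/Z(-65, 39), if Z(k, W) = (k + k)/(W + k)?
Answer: -101186/785 ≈ -128.90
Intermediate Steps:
Z(k, W) = 2*k/(W + k) (Z(k, W) = (2*k)/(W + k) = 2*k/(W + k))
-3674/(-314) - 703/Z(-65, 39) = -3674/(-314) - 703/(2*(-65)/(39 - 65)) = -3674*(-1/314) - 703/(2*(-65)/(-26)) = 1837/157 - 703/(2*(-65)*(-1/26)) = 1837/157 - 703/5 = -101186/785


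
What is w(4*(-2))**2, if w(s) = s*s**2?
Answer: 262144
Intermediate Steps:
w(s) = s**3
w(4*(-2))**2 = ((4*(-2))**3)**2 = ((-8)**3)**2 = (-512)**2 = 262144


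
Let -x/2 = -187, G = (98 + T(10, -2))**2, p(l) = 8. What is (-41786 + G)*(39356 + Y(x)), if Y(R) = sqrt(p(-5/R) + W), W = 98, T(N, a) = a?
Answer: -1281824920 - 32570*sqrt(106) ≈ -1.2822e+9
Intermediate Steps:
G = 9216 (G = (98 - 2)**2 = 96**2 = 9216)
x = 374 (x = -2*(-187) = 374)
Y(R) = sqrt(106) (Y(R) = sqrt(8 + 98) = sqrt(106))
(-41786 + G)*(39356 + Y(x)) = (-41786 + 9216)*(39356 + sqrt(106)) = -32570*(39356 + sqrt(106)) = -1281824920 - 32570*sqrt(106)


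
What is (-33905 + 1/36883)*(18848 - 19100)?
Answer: 45018652104/5269 ≈ 8.5441e+6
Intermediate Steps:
(-33905 + 1/36883)*(18848 - 19100) = (-33905 + 1/36883)*(-252) = -1250518114/36883*(-252) = 45018652104/5269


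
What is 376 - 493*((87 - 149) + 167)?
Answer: -51389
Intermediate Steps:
376 - 493*((87 - 149) + 167) = 376 - 493*(-62 + 167) = 376 - 493*105 = 376 - 51765 = -51389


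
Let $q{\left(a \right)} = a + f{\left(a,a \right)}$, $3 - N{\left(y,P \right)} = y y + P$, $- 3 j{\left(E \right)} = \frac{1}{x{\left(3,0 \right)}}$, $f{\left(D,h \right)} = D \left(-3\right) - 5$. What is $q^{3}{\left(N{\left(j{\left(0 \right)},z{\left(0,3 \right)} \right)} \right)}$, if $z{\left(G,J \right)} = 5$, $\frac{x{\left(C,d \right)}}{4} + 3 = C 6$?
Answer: $- \frac{4250740728599}{4251528000000} \approx -0.99981$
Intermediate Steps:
$f{\left(D,h \right)} = -5 - 3 D$ ($f{\left(D,h \right)} = - 3 D - 5 = -5 - 3 D$)
$x{\left(C,d \right)} = -12 + 24 C$ ($x{\left(C,d \right)} = -12 + 4 C 6 = -12 + 4 \cdot 6 C = -12 + 24 C$)
$j{\left(E \right)} = - \frac{1}{180}$ ($j{\left(E \right)} = - \frac{1}{3 \left(-12 + 24 \cdot 3\right)} = - \frac{1}{3 \left(-12 + 72\right)} = - \frac{1}{3 \cdot 60} = \left(- \frac{1}{3}\right) \frac{1}{60} = - \frac{1}{180}$)
$N{\left(y,P \right)} = 3 - P - y^{2}$ ($N{\left(y,P \right)} = 3 - \left(y y + P\right) = 3 - \left(y^{2} + P\right) = 3 - \left(P + y^{2}\right) = 3 - P - y^{2}$)
$q{\left(a \right)} = -5 - 2 a$ ($q{\left(a \right)} = a - \left(5 + 3 a\right) = -5 - 2 a$)
$q^{3}{\left(N{\left(j{\left(0 \right)},z{\left(0,3 \right)} \right)} \right)} = \left(-5 - 2 \left(3 - 5 - \left(- \frac{1}{180}\right)^{2}\right)\right)^{3} = \left(-5 - 2 \left(3 - 5 - \frac{1}{32400}\right)\right)^{3} = \left(-5 - - \frac{64801}{16200}\right)^{3} = \left(-5 + \frac{64801}{16200}\right)^{3} = \left(- \frac{16199}{16200}\right)^{3} = - \frac{4250740728599}{4251528000000}$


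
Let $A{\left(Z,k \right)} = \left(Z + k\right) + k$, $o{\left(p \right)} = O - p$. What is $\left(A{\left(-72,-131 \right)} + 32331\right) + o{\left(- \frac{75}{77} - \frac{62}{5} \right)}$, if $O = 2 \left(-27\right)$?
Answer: $\frac{12303204}{385} \approx 31956.0$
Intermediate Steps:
$O = -54$
$o{\left(p \right)} = -54 - p$
$A{\left(Z,k \right)} = Z + 2 k$
$\left(A{\left(-72,-131 \right)} + 32331\right) + o{\left(- \frac{75}{77} - \frac{62}{5} \right)} = \left(\left(-72 + 2 \left(-131\right)\right) + 32331\right) - \left(54 - \frac{75}{77} - \frac{62}{5}\right) = \left(\left(-72 - 262\right) + 32331\right) - \left(54 - \frac{75}{77} - \frac{62}{5}\right) = \left(-334 + 32331\right) - \frac{15641}{385} = 31997 - \frac{15641}{385} = \frac{12303204}{385}$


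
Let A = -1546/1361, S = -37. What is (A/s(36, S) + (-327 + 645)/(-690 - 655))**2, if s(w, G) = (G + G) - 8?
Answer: 279058127531089/5632854489999025 ≈ 0.049541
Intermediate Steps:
s(w, G) = -8 + 2*G (s(w, G) = 2*G - 8 = -8 + 2*G)
A = -1546/1361 (A = -1546*1/1361 = -1546/1361 ≈ -1.1359)
(A/s(36, S) + (-327 + 645)/(-690 - 655))**2 = (-1546/(1361*(-8 + 2*(-37))) + (-327 + 645)/(-690 - 655))**2 = (-1546/(1361*(-8 - 74)) + 318/(-1345))**2 = (-1546/1361/(-82) + 318*(-1/1345))**2 = (-1546/1361*(-1/82) - 318/1345)**2 = (773/55801 - 318/1345)**2 = (-16705033/75052345)**2 = 279058127531089/5632854489999025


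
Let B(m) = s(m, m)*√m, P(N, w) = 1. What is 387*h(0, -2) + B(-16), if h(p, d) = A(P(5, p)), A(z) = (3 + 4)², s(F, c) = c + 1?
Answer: 18963 - 60*I ≈ 18963.0 - 60.0*I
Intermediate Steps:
s(F, c) = 1 + c
A(z) = 49 (A(z) = 7² = 49)
h(p, d) = 49
B(m) = √m*(1 + m) (B(m) = (1 + m)*√m = √m*(1 + m))
387*h(0, -2) + B(-16) = 387*49 + √(-16)*(1 - 16) = 18963 + (4*I)*(-15) = 18963 - 60*I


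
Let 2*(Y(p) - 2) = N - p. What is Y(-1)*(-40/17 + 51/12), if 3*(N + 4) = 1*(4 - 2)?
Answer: 215/136 ≈ 1.5809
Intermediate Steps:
N = -10/3 (N = -4 + (1*(4 - 2))/3 = -4 + (1*2)/3 = -4 + (⅓)*2 = -4 + ⅔ = -10/3 ≈ -3.3333)
Y(p) = ⅓ - p/2 (Y(p) = 2 + (-10/3 - p)/2 = 2 + (-5/3 - p/2) = ⅓ - p/2)
Y(-1)*(-40/17 + 51/12) = (⅓ - ½*(-1))*(-40/17 + 51/12) = (⅓ + ½)*(-40*1/17 + 51*(1/12)) = 5*(-40/17 + 17/4)/6 = (⅚)*(129/68) = 215/136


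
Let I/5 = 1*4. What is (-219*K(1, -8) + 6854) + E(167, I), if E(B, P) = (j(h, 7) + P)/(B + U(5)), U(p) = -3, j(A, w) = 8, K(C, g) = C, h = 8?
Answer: 272042/41 ≈ 6635.2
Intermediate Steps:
I = 20 (I = 5*(1*4) = 5*4 = 20)
E(B, P) = (8 + P)/(-3 + B) (E(B, P) = (8 + P)/(B - 3) = (8 + P)/(-3 + B))
(-219*K(1, -8) + 6854) + E(167, I) = (-219*1 + 6854) + (8 + 20)/(-3 + 167) = (-219 + 6854) + 28/164 = 6635 + (1/164)*28 = 6635 + 7/41 = 272042/41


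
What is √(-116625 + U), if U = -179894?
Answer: I*√296519 ≈ 544.54*I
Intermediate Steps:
√(-116625 + U) = √(-116625 - 179894) = √(-296519) = I*√296519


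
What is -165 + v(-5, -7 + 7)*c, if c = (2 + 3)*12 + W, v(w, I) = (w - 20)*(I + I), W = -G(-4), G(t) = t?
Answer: -165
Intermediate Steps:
W = 4 (W = -1*(-4) = 4)
v(w, I) = 2*I*(-20 + w) (v(w, I) = (-20 + w)*(2*I) = 2*I*(-20 + w))
c = 64 (c = (2 + 3)*12 + 4 = 5*12 + 4 = 60 + 4 = 64)
-165 + v(-5, -7 + 7)*c = -165 + (2*(-7 + 7)*(-20 - 5))*64 = -165 + (2*0*(-25))*64 = -165 + 0*64 = -165 + 0 = -165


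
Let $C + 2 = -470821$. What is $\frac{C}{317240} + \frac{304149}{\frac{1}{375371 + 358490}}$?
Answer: $\frac{70808948045571537}{317240} \approx 2.232 \cdot 10^{11}$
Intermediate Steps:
$C = -470823$ ($C = -2 - 470821 = -470823$)
$\frac{C}{317240} + \frac{304149}{\frac{1}{375371 + 358490}} = - \frac{470823}{317240} + \frac{304149}{\frac{1}{375371 + 358490}} = \left(-470823\right) \frac{1}{317240} + \frac{304149}{\frac{1}{733861}} = - \frac{470823}{317240} + 304149 \frac{1}{\frac{1}{733861}} = - \frac{470823}{317240} + 304149 \cdot 733861 = - \frac{470823}{317240} + 223203089289 = \frac{70808948045571537}{317240}$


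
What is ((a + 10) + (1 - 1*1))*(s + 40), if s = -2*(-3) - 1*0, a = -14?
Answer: -184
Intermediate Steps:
s = 6 (s = 6 + 0 = 6)
((a + 10) + (1 - 1*1))*(s + 40) = ((-14 + 10) + (1 - 1*1))*(6 + 40) = (-4 + (1 - 1))*46 = (-4 + 0)*46 = -4*46 = -184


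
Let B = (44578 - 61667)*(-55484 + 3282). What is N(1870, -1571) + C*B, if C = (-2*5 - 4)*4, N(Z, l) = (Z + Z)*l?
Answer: -49962354308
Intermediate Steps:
N(Z, l) = 2*Z*l (N(Z, l) = (2*Z)*l = 2*Z*l)
B = 892079978 (B = -17089*(-52202) = 892079978)
C = -56 (C = (-10 - 4)*4 = -14*4 = -56)
N(1870, -1571) + C*B = 2*1870*(-1571) - 56*892079978 = -5875540 - 49956478768 = -49962354308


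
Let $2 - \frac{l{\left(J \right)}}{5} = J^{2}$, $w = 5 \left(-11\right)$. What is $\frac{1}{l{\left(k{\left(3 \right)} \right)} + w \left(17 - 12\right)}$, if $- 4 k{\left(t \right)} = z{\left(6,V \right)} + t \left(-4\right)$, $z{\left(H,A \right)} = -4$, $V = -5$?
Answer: $- \frac{1}{345} \approx -0.0028986$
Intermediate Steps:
$k{\left(t \right)} = 1 + t$ ($k{\left(t \right)} = - \frac{-4 + t \left(-4\right)}{4} = - \frac{-4 - 4 t}{4} = 1 + t$)
$w = -55$
$l{\left(J \right)} = 10 - 5 J^{2}$
$\frac{1}{l{\left(k{\left(3 \right)} \right)} + w \left(17 - 12\right)} = \frac{1}{\left(10 - 5 \left(1 + 3\right)^{2}\right) - 55 \left(17 - 12\right)} = \frac{1}{\left(10 - 5 \cdot 4^{2}\right) - 275} = \frac{1}{\left(10 - 80\right) - 275} = \frac{1}{-70 - 275} = \frac{1}{-345} = - \frac{1}{345}$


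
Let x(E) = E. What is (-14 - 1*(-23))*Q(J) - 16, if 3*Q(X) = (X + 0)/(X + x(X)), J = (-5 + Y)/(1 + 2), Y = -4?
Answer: -29/2 ≈ -14.500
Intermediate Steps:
J = -3 (J = (-5 - 4)/(1 + 2) = -9/3 = -9*1/3 = -3)
Q(X) = 1/6 (Q(X) = ((X + 0)/(X + X))/3 = (X/((2*X)))/3 = (X*(1/(2*X)))/3 = (1/3)*(1/2) = 1/6)
(-14 - 1*(-23))*Q(J) - 16 = (-14 - 1*(-23))*(1/6) - 16 = (-14 + 23)*(1/6) - 16 = 9*(1/6) - 16 = 3/2 - 16 = -29/2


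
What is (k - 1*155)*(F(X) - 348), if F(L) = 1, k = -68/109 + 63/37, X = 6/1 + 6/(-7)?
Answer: 215405108/4033 ≈ 53411.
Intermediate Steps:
X = 36/7 (X = 6*1 + 6*(-⅐) = 6 - 6/7 = 36/7 ≈ 5.1429)
k = 4351/4033 (k = -68*1/109 + 63*(1/37) = -68/109 + 63/37 = 4351/4033 ≈ 1.0788)
(k - 1*155)*(F(X) - 348) = (4351/4033 - 1*155)*(1 - 348) = (4351/4033 - 155)*(-347) = -620764/4033*(-347) = 215405108/4033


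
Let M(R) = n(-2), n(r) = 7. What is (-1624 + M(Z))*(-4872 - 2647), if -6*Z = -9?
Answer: 12158223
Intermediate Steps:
Z = 3/2 (Z = -⅙*(-9) = 3/2 ≈ 1.5000)
M(R) = 7
(-1624 + M(Z))*(-4872 - 2647) = (-1624 + 7)*(-4872 - 2647) = -1617*(-7519) = 12158223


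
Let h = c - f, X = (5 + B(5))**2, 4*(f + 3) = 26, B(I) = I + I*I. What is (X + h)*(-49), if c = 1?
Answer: -119805/2 ≈ -59903.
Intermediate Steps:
B(I) = I + I**2
f = 7/2 (f = -3 + (1/4)*26 = -3 + 13/2 = 7/2 ≈ 3.5000)
X = 1225 (X = (5 + 5*(1 + 5))**2 = (5 + 5*6)**2 = (5 + 30)**2 = 35**2 = 1225)
h = -5/2 (h = 1 - 1*7/2 = 1 - 7/2 = -5/2 ≈ -2.5000)
(X + h)*(-49) = (1225 - 5/2)*(-49) = (2445/2)*(-49) = -119805/2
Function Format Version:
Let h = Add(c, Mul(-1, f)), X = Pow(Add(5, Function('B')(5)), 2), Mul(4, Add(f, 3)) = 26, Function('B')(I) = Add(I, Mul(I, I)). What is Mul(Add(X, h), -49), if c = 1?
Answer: Rational(-119805, 2) ≈ -59903.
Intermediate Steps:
Function('B')(I) = Add(I, Pow(I, 2))
f = Rational(7, 2) (f = Add(-3, Mul(Rational(1, 4), 26)) = Add(-3, Rational(13, 2)) = Rational(7, 2) ≈ 3.5000)
X = 1225 (X = Pow(Add(5, Mul(5, Add(1, 5))), 2) = Pow(Add(5, Mul(5, 6)), 2) = Pow(Add(5, 30), 2) = Pow(35, 2) = 1225)
h = Rational(-5, 2) (h = Add(1, Mul(-1, Rational(7, 2))) = Add(1, Rational(-7, 2)) = Rational(-5, 2) ≈ -2.5000)
Mul(Add(X, h), -49) = Mul(Add(1225, Rational(-5, 2)), -49) = Mul(Rational(2445, 2), -49) = Rational(-119805, 2)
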